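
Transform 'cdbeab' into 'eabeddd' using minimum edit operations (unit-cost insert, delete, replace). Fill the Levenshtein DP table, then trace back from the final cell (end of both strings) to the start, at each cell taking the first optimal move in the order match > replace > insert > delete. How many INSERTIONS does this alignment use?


Edit distance = 5. Backtracking from cell (6, 7) with preference match > replace > insert > delete,
then listing the resulting alignment 'cdbeab' -> 'eabeddd' left to right:
  Step 1: replace c->e
  Step 2: replace d->a
  Step 3: keep 'b'
  Step 4: keep 'e'
  Step 5: insert 'd' [insertion #1]
  Step 6: replace a->d
  Step 7: replace b->d
Total insertions: 1

1


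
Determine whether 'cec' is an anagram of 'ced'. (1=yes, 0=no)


Sort characters of 'cec': 'cce'
Sort characters of 'ced': 'cde'
Sorted forms differ -> they are NOT anagrams
Result: 0

0


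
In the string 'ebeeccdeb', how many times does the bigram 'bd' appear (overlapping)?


Scanning 'ebeeccdeb' for bigram 'bd':
  Position 0: 'eb' -> no
  Position 1: 'be' -> no
  Position 2: 'ee' -> no
  Position 3: 'ec' -> no
  Position 4: 'cc' -> no
  Position 5: 'cd' -> no
  Position 6: 'de' -> no
  Position 7: 'eb' -> no
Total matches: 0

0


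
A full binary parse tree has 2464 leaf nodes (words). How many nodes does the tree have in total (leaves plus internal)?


Leaf nodes (terminals): 2464
Internal nodes = n - 1 = 2464 - 1 = 2463
Total = leaves + internal = 2464 + 2463 = 4927

4927


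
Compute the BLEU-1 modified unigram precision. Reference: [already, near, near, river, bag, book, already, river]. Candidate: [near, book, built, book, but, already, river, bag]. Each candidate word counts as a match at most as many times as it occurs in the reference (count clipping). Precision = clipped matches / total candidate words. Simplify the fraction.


Reference word counts: {'already': 2, 'bag': 1, 'book': 1, 'near': 2, 'river': 2}
Checking each candidate word (with clipping):
  'near' -> in reference (ref count 2, used 1/2) -> match (matches: 1)
  'book' -> in reference (ref count 1, used 1/1) -> match (matches: 2)
  'built' -> not in reference -> no match (matches: 2)
  'book' -> ref count 1 already used up (1/1) -> clipped, no match (matches: 2)
  'but' -> not in reference -> no match (matches: 2)
  'already' -> in reference (ref count 2, used 1/2) -> match (matches: 3)
  'river' -> in reference (ref count 2, used 1/2) -> match (matches: 4)
  'bag' -> in reference (ref count 1, used 1/1) -> match (matches: 5)
Clipped matches: 5, Candidate length: 8
Precision = 5/8

5/8


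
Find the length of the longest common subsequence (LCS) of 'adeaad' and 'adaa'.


DP table for LCS of 'adeaad' and 'adaa':
       a  d  a  a
    0  0  0  0  0
  a 0  1  1  1  1
  d 0  1  2  2  2
  e 0  1  2  2  2
  a 0  1  2  3  3
  a 0  1  2  3  4
  d 0  1  2  3  4
LCS: 'adaa'
LCS length = 4

4


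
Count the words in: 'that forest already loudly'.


Counting words by splitting on spaces:
  Word 1: 'that'
  Word 2: 'forest'
  Word 3: 'already'
  Word 4: 'loudly'
Total words: 4

4


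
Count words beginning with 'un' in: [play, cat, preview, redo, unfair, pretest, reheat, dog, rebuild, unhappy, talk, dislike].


Checking each word for prefix 'un':
  'play' -> no (count: 0)
  'cat' -> no (count: 0)
  'preview' -> no (count: 0)
  'redo' -> no (count: 0)
  'unfair' -> YES, starts with 'un' (count: 1)
  'pretest' -> no (count: 1)
  'reheat' -> no (count: 1)
  'dog' -> no (count: 1)
  'rebuild' -> no (count: 1)
  'unhappy' -> YES, starts with 'un' (count: 2)
  'talk' -> no (count: 2)
  'dislike' -> no (count: 2)
Total with prefix 'un': 2

2


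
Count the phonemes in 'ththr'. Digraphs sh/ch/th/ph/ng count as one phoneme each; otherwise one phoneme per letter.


Parsing 'ththr' greedily, digraphs first:
  'th' -> digraph (1 consonant phoneme) (phonemes so far: 1)
  'th' -> digraph (1 consonant phoneme) (phonemes so far: 2)
  'r' -> consonant phoneme (phonemes so far: 3)
Total phonemes: 3

3


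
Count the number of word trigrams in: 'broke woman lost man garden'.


Word trigrams from [5] words:
  Trigram 1: (broke woman lost)
  Trigram 2: (woman lost man)
  Trigram 3: (lost man garden)
Total word trigrams: 5 - 2 = 3

3


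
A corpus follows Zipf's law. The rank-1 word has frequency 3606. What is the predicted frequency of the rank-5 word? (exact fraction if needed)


Zipf's law: freq(rank) = f1 / rank
f1 = 3606, rank = 5
freq = 3606 / 5
GCD(3606, 5) = 1
Simplified: 3606/5

3606/5


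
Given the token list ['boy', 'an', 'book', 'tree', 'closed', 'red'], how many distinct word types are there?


Listing all tokens and tracking unique types:
  Token 1: 'boy' -> NEW (unique so far: 1)
  Token 2: 'an' -> NEW (unique so far: 2)
  Token 3: 'book' -> NEW (unique so far: 3)
  Token 4: 'tree' -> NEW (unique so far: 4)
  Token 5: 'closed' -> NEW (unique so far: 5)
  Token 6: 'red' -> NEW (unique so far: 6)
Unique types: ('an', 'book', 'boy', 'closed', 'red', 'tree')
Vocabulary size: 6

6


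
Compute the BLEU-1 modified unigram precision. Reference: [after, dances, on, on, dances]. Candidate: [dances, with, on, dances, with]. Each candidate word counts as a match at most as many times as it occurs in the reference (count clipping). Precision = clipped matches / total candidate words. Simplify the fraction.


Reference word counts: {'after': 1, 'dances': 2, 'on': 2}
Checking each candidate word (with clipping):
  'dances' -> in reference (ref count 2, used 1/2) -> match (matches: 1)
  'with' -> not in reference -> no match (matches: 1)
  'on' -> in reference (ref count 2, used 1/2) -> match (matches: 2)
  'dances' -> in reference (ref count 2, used 2/2) -> match (matches: 3)
  'with' -> not in reference -> no match (matches: 3)
Clipped matches: 3, Candidate length: 5
Precision = 3/5

3/5


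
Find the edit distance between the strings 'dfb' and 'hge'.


Building DP table for s1='dfb' (len 3) and s2='hge' (len 3):
       h  g  e
    0  1  2  3
  d 1  1  2  3
  f 2  2  2  3
  b 3  3  3  3
Edit distance = dp[3][3] = 3

3


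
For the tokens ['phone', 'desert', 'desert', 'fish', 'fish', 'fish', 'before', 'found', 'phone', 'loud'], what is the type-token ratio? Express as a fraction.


Tokens: 10
Unique types: ('before', 'desert', 'fish', 'found', 'loud', 'phone') = 6
TTR = 6/10
Simplify: divide both by 2 -> 3/5
TTR = 3/5

3/5


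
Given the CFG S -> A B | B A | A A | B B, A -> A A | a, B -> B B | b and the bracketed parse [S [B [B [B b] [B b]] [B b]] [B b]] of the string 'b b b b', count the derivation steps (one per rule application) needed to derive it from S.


Every bracketed nonterminal node [X ...] in the tree is produced by exactly one rule application.
Reading the tree off as a leftmost derivation:
  Step 1: S  =>  B B   (applied S -> B B)
  Step 2: B B  =>  B B B   (applied B -> B B)
  Step 3: B B B  =>  B B B B   (applied B -> B B)
  Step 4: B B B B  =>  b B B B   (applied B -> b)
  Step 5: b B B B  =>  b b B B   (applied B -> b)
  Step 6: b b B B  =>  b b b B   (applied B -> b)
  Step 7: b b b B  =>  b b b b   (applied B -> b)
Final yield: b b b b
Total rewrite steps: 7

7


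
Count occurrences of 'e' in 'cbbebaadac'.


Scanning 'cbbebaadac' for 'e':
  Position 3: 'e' -> MATCH (count: 1)
Total occurrences of 'e': 1

1


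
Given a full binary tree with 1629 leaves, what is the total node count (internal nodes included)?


Leaf nodes (terminals): 1629
Internal nodes = n - 1 = 1629 - 1 = 1628
Total = leaves + internal = 1629 + 1628 = 3257

3257


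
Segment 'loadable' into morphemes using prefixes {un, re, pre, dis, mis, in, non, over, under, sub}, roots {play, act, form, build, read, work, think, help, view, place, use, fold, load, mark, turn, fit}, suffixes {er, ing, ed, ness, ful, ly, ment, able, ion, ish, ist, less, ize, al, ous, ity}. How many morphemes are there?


Segmenting 'loadable' against the inventory:
  'load' -> root (morpheme 1)
  'able' -> suffix (morpheme 2)
Total morphemes: 2

2


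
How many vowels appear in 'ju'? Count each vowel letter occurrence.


Scanning each character of 'ju':
  Position 1: 'j' -> consonant (running count: 0)
  Position 2: 'u' -> vowel (running count: 1)
Total vowels: 1

1


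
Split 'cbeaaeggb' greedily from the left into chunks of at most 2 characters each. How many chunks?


'cbeaaeggb' has 9 characters.
Chunking with max size 2:
  Chunk 1: 'cb' (positions 0-1)
  Chunk 2: 'ea' (positions 2-3)
  Chunk 3: 'ae' (positions 4-5)
  Chunk 4: 'gg' (positions 6-7)
  Chunk 5: 'b' (positions 8-8)
Total chunks: ceil(9 / 2) = 5

5


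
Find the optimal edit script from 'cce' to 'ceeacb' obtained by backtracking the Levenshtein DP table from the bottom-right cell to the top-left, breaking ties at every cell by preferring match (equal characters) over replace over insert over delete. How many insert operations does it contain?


Edit distance = 4. Backtracking from cell (3, 6) with preference match > replace > insert > delete,
then listing the resulting alignment 'cce' -> 'ceeacb' left to right:
  Step 1: keep 'c'
  Step 2: insert 'e' [insertion #1]
  Step 3: insert 'e' [insertion #2]
  Step 4: insert 'a' [insertion #3]
  Step 5: keep 'c'
  Step 6: replace e->b
Total insertions: 3

3


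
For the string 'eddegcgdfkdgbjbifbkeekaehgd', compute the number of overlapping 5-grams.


String 'eddegcgdfkdgbjbifbkeekaehgd' has length L = 27.
Number of overlapping n-grams = L - n + 1
Substituting: 27 - 5 + 1 = 23

23


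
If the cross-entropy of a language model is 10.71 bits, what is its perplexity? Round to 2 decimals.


Perplexity formula: PP = 2^H
H = 10.71
PP = 2^10.71
Decompose: 2^10.71 = 2^10 * 2^0.71
2^10 = 1024, 2^0.71 ~ 1.6358041
PP ~ 1024 * 1.6358041 = 1675.0633984
Rounded to 2 decimals: 1675.06

1675.06


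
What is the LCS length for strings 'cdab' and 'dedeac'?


DP table for LCS of 'cdab' and 'dedeac':
       d  e  d  e  a  c
    0  0  0  0  0  0  0
  c 0  0  0  0  0  0  1
  d 0  1  1  1  1  1  1
  a 0  1  1  1  1  2  2
  b 0  1  1  1  1  2  2
LCS: 'da'
LCS length = 2

2


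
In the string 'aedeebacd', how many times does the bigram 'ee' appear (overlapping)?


Scanning 'aedeebacd' for bigram 'ee':
  Position 0: 'ae' -> no
  Position 1: 'ed' -> no
  Position 2: 'de' -> no
  Position 3: 'ee' -> MATCH
  Position 4: 'eb' -> no
  Position 5: 'ba' -> no
  Position 6: 'ac' -> no
  Position 7: 'cd' -> no
Total matches: 1

1


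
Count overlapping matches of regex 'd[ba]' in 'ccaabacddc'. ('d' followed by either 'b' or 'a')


Pattern: d[ba] means 'd' followed by either 'b' or 'a'.
Scanning 'ccaabacddc' position-by-position:
  Pos 0: window 'cc' -> no
  Pos 1: window 'ca' -> no
  Pos 2: window 'aa' -> no
  Pos 3: window 'ab' -> no
  Pos 4: window 'ba' -> no
  Pos 5: window 'ac' -> no
  Pos 6: window 'cd' -> no
  Pos 7: window 'dd' -> no
  Pos 8: window 'dc' -> no
  Pos 9: window 'c' -> no
Total matches: 0

0


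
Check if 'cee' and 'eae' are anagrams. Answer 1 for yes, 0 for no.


Sort characters of 'cee': 'cee'
Sort characters of 'eae': 'aee'
Sorted forms differ -> they are NOT anagrams
Result: 0

0


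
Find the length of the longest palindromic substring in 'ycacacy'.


Scanning 'ycacacy' for palindromic substrings.
Substring at positions 0-6: 'ycacacy'.
Check: reverse('ycacacy') = 'ycacacy' -> palindrome confirmed.
No longer palindromic substring exists; longest length = 7

7


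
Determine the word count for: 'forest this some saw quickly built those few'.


Counting words by splitting on spaces:
  Word 1: 'forest'
  Word 2: 'this'
  Word 3: 'some'
  Word 4: 'saw'
  Word 5: 'quickly'
  Word 6: 'built'
  Word 7: 'those'
  Word 8: 'few'
Total words: 8

8


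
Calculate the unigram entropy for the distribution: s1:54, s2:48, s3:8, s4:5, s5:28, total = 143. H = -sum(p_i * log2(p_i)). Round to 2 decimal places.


Computing entropy H = -sum(p_i * log2(p_i)):
  s1: p = 54/143 = 0.3776, -p*log2(p) = 0.5306
  s2: p = 48/143 = 0.3357, -p*log2(p) = 0.5286
  s3: p = 8/143 = 0.0559, -p*log2(p) = 0.2327
  s4: p = 5/143 = 0.0350, -p*log2(p) = 0.1692
  s5: p = 28/143 = 0.1958, -p*log2(p) = 0.4606
H = sum of terms = 1.9217
Rounded to 2 decimals: 1.92

1.92


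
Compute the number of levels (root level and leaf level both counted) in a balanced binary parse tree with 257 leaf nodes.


In a balanced binary tree with n leaves the deepest leaf is ceil(log2(n)) edges below the root,
so counting node levels inclusive of root and leaves gives ceil(log2(n)) + 1 levels.
log2(257) = 8.0056
ceil(8.0056) = 9
levels = 9 + 1 = 10

10


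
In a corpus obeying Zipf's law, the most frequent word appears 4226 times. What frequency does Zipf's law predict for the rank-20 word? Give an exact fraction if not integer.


Zipf's law: freq(rank) = f1 / rank
f1 = 4226, rank = 20
freq = 4226 / 20
GCD(4226, 20) = 2
Simplified: 2113/10

2113/10


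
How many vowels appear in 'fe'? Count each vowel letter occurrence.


Scanning each character of 'fe':
  Position 1: 'f' -> consonant (running count: 0)
  Position 2: 'e' -> vowel (running count: 1)
Total vowels: 1

1


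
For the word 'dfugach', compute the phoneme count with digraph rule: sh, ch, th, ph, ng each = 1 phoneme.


Parsing 'dfugach' greedily, digraphs first:
  'd' -> consonant phoneme (phonemes so far: 1)
  'f' -> consonant phoneme (phonemes so far: 2)
  'u' -> vowel phoneme (phonemes so far: 3)
  'g' -> consonant phoneme (phonemes so far: 4)
  'a' -> vowel phoneme (phonemes so far: 5)
  'ch' -> digraph (1 consonant phoneme) (phonemes so far: 6)
Total phonemes: 6

6


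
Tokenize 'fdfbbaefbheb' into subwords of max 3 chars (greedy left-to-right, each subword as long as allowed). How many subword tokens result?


'fdfbbaefbheb' has 12 characters.
Chunking with max size 3:
  Chunk 1: 'fdf' (positions 0-2)
  Chunk 2: 'bba' (positions 3-5)
  Chunk 3: 'efb' (positions 6-8)
  Chunk 4: 'heb' (positions 9-11)
Total chunks: ceil(12 / 3) = 4

4


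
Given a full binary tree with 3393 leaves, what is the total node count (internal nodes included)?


Leaf nodes (terminals): 3393
Internal nodes = n - 1 = 3393 - 1 = 3392
Total = leaves + internal = 3393 + 3392 = 6785

6785


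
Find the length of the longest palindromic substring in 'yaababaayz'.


Scanning 'yaababaayz' for palindromic substrings.
Substring at positions 0-8: 'yaababaay'.
Check: reverse('yaababaay') = 'yaababaay' -> palindrome confirmed.
Neighbouring characters ('-' / 'z') break symmetry, so it cannot extend further.
No longer palindromic substring exists; longest length = 9

9


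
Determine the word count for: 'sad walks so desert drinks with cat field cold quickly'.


Counting words by splitting on spaces:
  Word 1: 'sad'
  Word 2: 'walks'
  Word 3: 'so'
  Word 4: 'desert'
  Word 5: 'drinks'
  Word 6: 'with'
  Word 7: 'cat'
  Word 8: 'field'
  Word 9: 'cold'
  Word 10: 'quickly'
Total words: 10

10


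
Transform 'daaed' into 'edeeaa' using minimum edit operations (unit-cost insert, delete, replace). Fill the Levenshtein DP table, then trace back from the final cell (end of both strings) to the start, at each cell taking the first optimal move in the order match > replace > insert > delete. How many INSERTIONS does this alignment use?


Edit distance = 5. Backtracking from cell (5, 6) with preference match > replace > insert > delete,
then listing the resulting alignment 'daaed' -> 'edeeaa' left to right:
  Step 1: insert 'e' [insertion #1]
  Step 2: keep 'd'
  Step 3: replace a->e
  Step 4: replace a->e
  Step 5: replace e->a
  Step 6: replace d->a
Total insertions: 1

1


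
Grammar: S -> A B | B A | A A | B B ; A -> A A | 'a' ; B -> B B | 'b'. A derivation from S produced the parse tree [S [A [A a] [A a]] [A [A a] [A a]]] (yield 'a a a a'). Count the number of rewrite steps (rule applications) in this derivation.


Every bracketed nonterminal node [X ...] in the tree is produced by exactly one rule application.
Reading the tree off as a leftmost derivation:
  Step 1: S  =>  A A   (applied S -> A A)
  Step 2: A A  =>  A A A   (applied A -> A A)
  Step 3: A A A  =>  a A A   (applied A -> a)
  Step 4: a A A  =>  a a A   (applied A -> a)
  Step 5: a a A  =>  a a A A   (applied A -> A A)
  Step 6: a a A A  =>  a a a A   (applied A -> a)
  Step 7: a a a A  =>  a a a a   (applied A -> a)
Final yield: a a a a
Total rewrite steps: 7

7


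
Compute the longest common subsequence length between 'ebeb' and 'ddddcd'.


DP table for LCS of 'ebeb' and 'ddddcd':
       d  d  d  d  c  d
    0  0  0  0  0  0  0
  e 0  0  0  0  0  0  0
  b 0  0  0  0  0  0  0
  e 0  0  0  0  0  0  0
  b 0  0  0  0  0  0  0
LCS length = 0

0


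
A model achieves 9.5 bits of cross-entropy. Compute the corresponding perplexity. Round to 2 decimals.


Perplexity formula: PP = 2^H
H = 9.5
PP = 2^9.5
Decompose: 2^9.5 = 2^9 * 2^0.5 = 2^9 * sqrt(2)
2^9 = 512, sqrt(2) ~ 1.4142136
PP ~ 512 * 1.4142136 = 724.0773632
Rounded to 2 decimals: 724.08

724.08


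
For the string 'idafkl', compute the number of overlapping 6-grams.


String 'idafkl' has length L = 6.
Number of overlapping n-grams = L - n + 1
Substituting: 6 - 6 + 1 = 1

1


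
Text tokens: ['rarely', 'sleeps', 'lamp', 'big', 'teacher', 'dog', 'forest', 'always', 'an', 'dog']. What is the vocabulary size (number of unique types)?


Listing all tokens and tracking unique types:
  Token 1: 'rarely' -> NEW (unique so far: 1)
  Token 2: 'sleeps' -> NEW (unique so far: 2)
  Token 3: 'lamp' -> NEW (unique so far: 3)
  Token 4: 'big' -> NEW (unique so far: 4)
  Token 5: 'teacher' -> NEW (unique so far: 5)
  Token 6: 'dog' -> NEW (unique so far: 6)
  Token 7: 'forest' -> NEW (unique so far: 7)
  Token 8: 'always' -> NEW (unique so far: 8)
  Token 9: 'an' -> NEW (unique so far: 9)
  Token 10: 'dog' -> duplicate (unique so far: 9)
Unique types: ('always', 'an', 'big', 'dog', 'forest', 'lamp', 'rarely', 'sleeps', 'teacher')
Vocabulary size: 9

9


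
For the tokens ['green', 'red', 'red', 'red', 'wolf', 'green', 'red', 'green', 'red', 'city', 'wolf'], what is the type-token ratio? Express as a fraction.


Tokens: 11
Unique types: ('city', 'green', 'red', 'wolf') = 4
TTR = 4/11
Already in lowest terms.

4/11


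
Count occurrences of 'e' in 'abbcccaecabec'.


Scanning 'abbcccaecabec' for 'e':
  Position 7: 'e' -> MATCH (count: 1)
  Position 11: 'e' -> MATCH (count: 2)
Total occurrences of 'e': 2

2


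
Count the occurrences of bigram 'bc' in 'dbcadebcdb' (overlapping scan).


Scanning 'dbcadebcdb' for bigram 'bc':
  Position 0: 'db' -> no
  Position 1: 'bc' -> MATCH
  Position 2: 'ca' -> no
  Position 3: 'ad' -> no
  Position 4: 'de' -> no
  Position 5: 'eb' -> no
  Position 6: 'bc' -> MATCH
  Position 7: 'cd' -> no
  Position 8: 'db' -> no
Total matches: 2

2


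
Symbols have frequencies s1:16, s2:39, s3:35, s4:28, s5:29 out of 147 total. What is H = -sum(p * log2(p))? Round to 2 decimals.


Computing entropy H = -sum(p_i * log2(p_i)):
  s1: p = 16/147 = 0.1088, -p*log2(p) = 0.3483
  s2: p = 39/147 = 0.2653, -p*log2(p) = 0.5079
  s3: p = 35/147 = 0.2381, -p*log2(p) = 0.4929
  s4: p = 28/147 = 0.1905, -p*log2(p) = 0.4557
  s5: p = 29/147 = 0.1973, -p*log2(p) = 0.4620
H = sum of terms = 2.2668
Rounded to 2 decimals: 2.27

2.27


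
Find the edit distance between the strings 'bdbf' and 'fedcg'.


Building DP table for s1='bdbf' (len 4) and s2='fedcg' (len 5):
       f  e  d  c  g
    0  1  2  3  4  5
  b 1  1  2  3  4  5
  d 2  2  2  2  3  4
  b 3  3  3  3  3  4
  f 4  3  4  4  4  4
Edit distance = dp[4][5] = 4

4


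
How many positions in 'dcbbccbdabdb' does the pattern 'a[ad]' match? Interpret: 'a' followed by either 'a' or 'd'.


Pattern: a[ad] means 'a' followed by either 'a' or 'd'.
Scanning 'dcbbccbdabdb' position-by-position:
  Pos 0: window 'dc' -> no
  Pos 1: window 'cb' -> no
  Pos 2: window 'bb' -> no
  Pos 3: window 'bc' -> no
  Pos 4: window 'cc' -> no
  Pos 5: window 'cb' -> no
  Pos 6: window 'bd' -> no
  Pos 7: window 'da' -> no
  Pos 8: window 'ab' -> no
  Pos 9: window 'bd' -> no
  Pos 10: window 'db' -> no
  Pos 11: window 'b' -> no
Total matches: 0

0


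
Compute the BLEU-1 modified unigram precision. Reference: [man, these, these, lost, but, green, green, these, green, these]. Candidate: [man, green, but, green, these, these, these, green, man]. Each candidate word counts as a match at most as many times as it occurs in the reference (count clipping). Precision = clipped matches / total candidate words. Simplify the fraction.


Reference word counts: {'but': 1, 'green': 3, 'lost': 1, 'man': 1, 'these': 4}
Checking each candidate word (with clipping):
  'man' -> in reference (ref count 1, used 1/1) -> match (matches: 1)
  'green' -> in reference (ref count 3, used 1/3) -> match (matches: 2)
  'but' -> in reference (ref count 1, used 1/1) -> match (matches: 3)
  'green' -> in reference (ref count 3, used 2/3) -> match (matches: 4)
  'these' -> in reference (ref count 4, used 1/4) -> match (matches: 5)
  'these' -> in reference (ref count 4, used 2/4) -> match (matches: 6)
  'these' -> in reference (ref count 4, used 3/4) -> match (matches: 7)
  'green' -> in reference (ref count 3, used 3/3) -> match (matches: 8)
  'man' -> ref count 1 already used up (1/1) -> clipped, no match (matches: 8)
Clipped matches: 8, Candidate length: 9
Precision = 8/9

8/9


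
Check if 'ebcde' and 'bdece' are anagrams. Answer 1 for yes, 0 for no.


Sort characters of 'ebcde': 'bcdee'
Sort characters of 'bdece': 'bcdee'
Sorted forms match -> they ARE anagrams
Result: 1

1


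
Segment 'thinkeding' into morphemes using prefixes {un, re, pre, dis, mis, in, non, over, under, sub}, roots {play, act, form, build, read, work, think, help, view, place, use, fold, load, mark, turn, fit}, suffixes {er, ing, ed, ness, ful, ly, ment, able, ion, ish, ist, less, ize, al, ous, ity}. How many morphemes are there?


Segmenting 'thinkeding' against the inventory:
  'think' -> root (morpheme 1)
  'ed' -> suffix (morpheme 2)
  'ing' -> suffix (morpheme 3)
Total morphemes: 3

3


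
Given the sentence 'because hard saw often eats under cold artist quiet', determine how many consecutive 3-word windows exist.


Word trigrams from [9] words:
  Trigram 1: (because hard saw)
  Trigram 2: (hard saw often)
  Trigram 3: (saw often eats)
  Trigram 4: (often eats under)
  Trigram 5: (eats under cold)
  Trigram 6: (under cold artist)
  Trigram 7: (cold artist quiet)
Total word trigrams: 9 - 2 = 7

7


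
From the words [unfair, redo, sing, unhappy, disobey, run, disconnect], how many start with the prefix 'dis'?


Checking each word for prefix 'dis':
  'unfair' -> no (count: 0)
  'redo' -> no (count: 0)
  'sing' -> no (count: 0)
  'unhappy' -> no (count: 0)
  'disobey' -> YES, starts with 'dis' (count: 1)
  'run' -> no (count: 1)
  'disconnect' -> YES, starts with 'dis' (count: 2)
Total with prefix 'dis': 2

2


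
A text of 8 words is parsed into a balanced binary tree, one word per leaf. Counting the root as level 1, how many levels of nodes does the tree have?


In a balanced binary tree with n leaves the deepest leaf is ceil(log2(n)) edges below the root,
so counting node levels inclusive of root and leaves gives ceil(log2(n)) + 1 levels.
log2(8) = 3.0000
ceil(3.0000) = 3
levels = 3 + 1 = 4

4


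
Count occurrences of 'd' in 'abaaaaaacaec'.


Scanning 'abaaaaaacaec' for 'd':
  No matches found.
Total occurrences of 'd': 0

0


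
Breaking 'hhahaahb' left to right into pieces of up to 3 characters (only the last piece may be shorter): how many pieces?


'hhahaahb' has 8 characters.
Chunking with max size 3:
  Chunk 1: 'hha' (positions 0-2)
  Chunk 2: 'haa' (positions 3-5)
  Chunk 3: 'hb' (positions 6-7)
Total chunks: ceil(8 / 3) = 3

3


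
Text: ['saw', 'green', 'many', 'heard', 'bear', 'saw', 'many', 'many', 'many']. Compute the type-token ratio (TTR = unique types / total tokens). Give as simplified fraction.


Tokens: 9
Unique types: ('bear', 'green', 'heard', 'many', 'saw') = 5
TTR = 5/9
Already in lowest terms.

5/9


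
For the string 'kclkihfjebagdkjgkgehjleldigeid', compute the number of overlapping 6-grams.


String 'kclkihfjebagdkjgkgehjleldigeid' has length L = 30.
Number of overlapping n-grams = L - n + 1
Substituting: 30 - 6 + 1 = 25

25


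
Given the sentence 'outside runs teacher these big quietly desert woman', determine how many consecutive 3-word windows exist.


Word trigrams from [8] words:
  Trigram 1: (outside runs teacher)
  Trigram 2: (runs teacher these)
  Trigram 3: (teacher these big)
  Trigram 4: (these big quietly)
  Trigram 5: (big quietly desert)
  Trigram 6: (quietly desert woman)
Total word trigrams: 8 - 2 = 6

6


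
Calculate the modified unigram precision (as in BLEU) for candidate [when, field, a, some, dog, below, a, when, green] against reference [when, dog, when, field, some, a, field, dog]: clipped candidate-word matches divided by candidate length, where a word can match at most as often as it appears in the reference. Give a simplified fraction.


Reference word counts: {'a': 1, 'dog': 2, 'field': 2, 'some': 1, 'when': 2}
Checking each candidate word (with clipping):
  'when' -> in reference (ref count 2, used 1/2) -> match (matches: 1)
  'field' -> in reference (ref count 2, used 1/2) -> match (matches: 2)
  'a' -> in reference (ref count 1, used 1/1) -> match (matches: 3)
  'some' -> in reference (ref count 1, used 1/1) -> match (matches: 4)
  'dog' -> in reference (ref count 2, used 1/2) -> match (matches: 5)
  'below' -> not in reference -> no match (matches: 5)
  'a' -> ref count 1 already used up (1/1) -> clipped, no match (matches: 5)
  'when' -> in reference (ref count 2, used 2/2) -> match (matches: 6)
  'green' -> not in reference -> no match (matches: 6)
Clipped matches: 6, Candidate length: 9
Precision = 6/9 = 2/3

2/3


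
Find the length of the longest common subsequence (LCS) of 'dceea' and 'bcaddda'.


DP table for LCS of 'dceea' and 'bcaddda':
       b  c  a  d  d  d  a
    0  0  0  0  0  0  0  0
  d 0  0  0  0  1  1  1  1
  c 0  0  1  1  1  1  1  1
  e 0  0  1  1  1  1  1  1
  e 0  0  1  1  1  1  1  1
  a 0  0  1  2  2  2  2  2
LCS: 'da'
LCS length = 2

2


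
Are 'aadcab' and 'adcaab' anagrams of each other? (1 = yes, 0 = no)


Sort characters of 'aadcab': 'aaabcd'
Sort characters of 'adcaab': 'aaabcd'
Sorted forms match -> they ARE anagrams
Result: 1

1


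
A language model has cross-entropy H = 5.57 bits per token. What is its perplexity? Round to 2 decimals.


Perplexity formula: PP = 2^H
H = 5.57
PP = 2^5.57
Decompose: 2^5.57 = 2^5 * 2^0.57
2^5 = 32, 2^0.57 ~ 1.4845236
PP ~ 32 * 1.4845236 = 47.5047552
Rounded to 2 decimals: 47.50

47.50


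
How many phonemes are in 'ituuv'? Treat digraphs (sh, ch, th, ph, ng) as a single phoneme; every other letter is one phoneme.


Parsing 'ituuv' greedily, digraphs first:
  'i' -> vowel phoneme (phonemes so far: 1)
  't' -> consonant phoneme (phonemes so far: 2)
  'u' -> vowel phoneme (phonemes so far: 3)
  'u' -> vowel phoneme (phonemes so far: 4)
  'v' -> consonant phoneme (phonemes so far: 5)
Total phonemes: 5

5


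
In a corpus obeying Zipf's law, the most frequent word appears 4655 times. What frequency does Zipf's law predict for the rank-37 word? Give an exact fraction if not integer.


Zipf's law: freq(rank) = f1 / rank
f1 = 4655, rank = 37
freq = 4655 / 37
GCD(4655, 37) = 1
Simplified: 4655/37

4655/37


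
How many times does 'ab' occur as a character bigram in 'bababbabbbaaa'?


Scanning 'bababbabbbaaa' for bigram 'ab':
  Position 0: 'ba' -> no
  Position 1: 'ab' -> MATCH
  Position 2: 'ba' -> no
  Position 3: 'ab' -> MATCH
  Position 4: 'bb' -> no
  Position 5: 'ba' -> no
  Position 6: 'ab' -> MATCH
  Position 7: 'bb' -> no
  Position 8: 'bb' -> no
  Position 9: 'ba' -> no
  Position 10: 'aa' -> no
  Position 11: 'aa' -> no
Total matches: 3

3


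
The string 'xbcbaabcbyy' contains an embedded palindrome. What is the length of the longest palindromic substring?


Scanning 'xbcbaabcbyy' for palindromic substrings.
Substring at positions 1-8: 'bcbaabcb'.
Check: reverse('bcbaabcb') = 'bcbaabcb' -> palindrome confirmed.
Neighbouring characters ('x' / 'y') break symmetry, so it cannot extend further.
No longer palindromic substring exists; longest length = 8

8


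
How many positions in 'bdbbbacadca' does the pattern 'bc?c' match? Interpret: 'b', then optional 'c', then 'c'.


Pattern: bc?c means 'b', then optional 'c', then 'c'.
Scanning 'bdbbbacadca' position-by-position:
  Pos 0: window 'bdb' -> no
  Pos 1: window 'dbb' -> no
  Pos 2: window 'bbb' -> no
  Pos 3: window 'bba' -> no
  Pos 4: window 'bac' -> no
  Pos 5: window 'aca' -> no
  Pos 6: window 'cad' -> no
  Pos 7: window 'adc' -> no
  Pos 8: window 'dca' -> no
  Pos 9: window 'ca' -> no
  Pos 10: window 'a' -> no
Total matches: 0

0


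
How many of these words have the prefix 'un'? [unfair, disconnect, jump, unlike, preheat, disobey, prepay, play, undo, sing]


Checking each word for prefix 'un':
  'unfair' -> YES, starts with 'un' (count: 1)
  'disconnect' -> no (count: 1)
  'jump' -> no (count: 1)
  'unlike' -> YES, starts with 'un' (count: 2)
  'preheat' -> no (count: 2)
  'disobey' -> no (count: 2)
  'prepay' -> no (count: 2)
  'play' -> no (count: 2)
  'undo' -> YES, starts with 'un' (count: 3)
  'sing' -> no (count: 3)
Total with prefix 'un': 3

3


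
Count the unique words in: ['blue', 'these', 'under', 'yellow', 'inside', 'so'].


Listing all tokens and tracking unique types:
  Token 1: 'blue' -> NEW (unique so far: 1)
  Token 2: 'these' -> NEW (unique so far: 2)
  Token 3: 'under' -> NEW (unique so far: 3)
  Token 4: 'yellow' -> NEW (unique so far: 4)
  Token 5: 'inside' -> NEW (unique so far: 5)
  Token 6: 'so' -> NEW (unique so far: 6)
Unique types: ('blue', 'inside', 'so', 'these', 'under', 'yellow')
Vocabulary size: 6

6


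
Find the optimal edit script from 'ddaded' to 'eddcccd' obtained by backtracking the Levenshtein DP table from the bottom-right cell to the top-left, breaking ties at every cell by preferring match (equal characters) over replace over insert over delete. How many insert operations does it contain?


Edit distance = 4. Backtracking from cell (6, 7) with preference match > replace > insert > delete,
then listing the resulting alignment 'ddaded' -> 'eddcccd' left to right:
  Step 1: insert 'e' [insertion #1]
  Step 2: keep 'd'
  Step 3: keep 'd'
  Step 4: replace a->c
  Step 5: replace d->c
  Step 6: replace e->c
  Step 7: keep 'd'
Total insertions: 1

1


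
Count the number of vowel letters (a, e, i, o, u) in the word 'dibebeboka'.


Scanning each character of 'dibebeboka':
  Position 1: 'd' -> consonant (running count: 0)
  Position 2: 'i' -> vowel (running count: 1)
  Position 3: 'b' -> consonant (running count: 1)
  Position 4: 'e' -> vowel (running count: 2)
  Position 5: 'b' -> consonant (running count: 2)
  Position 6: 'e' -> vowel (running count: 3)
  Position 7: 'b' -> consonant (running count: 3)
  Position 8: 'o' -> vowel (running count: 4)
  Position 9: 'k' -> consonant (running count: 4)
  Position 10: 'a' -> vowel (running count: 5)
Total vowels: 5

5


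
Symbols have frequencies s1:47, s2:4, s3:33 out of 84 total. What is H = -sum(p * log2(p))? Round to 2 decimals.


Computing entropy H = -sum(p_i * log2(p_i)):
  s1: p = 47/84 = 0.5595, -p*log2(p) = 0.4687
  s2: p = 4/84 = 0.0476, -p*log2(p) = 0.2092
  s3: p = 33/84 = 0.3929, -p*log2(p) = 0.5295
H = sum of terms = 1.2074
Rounded to 2 decimals: 1.21

1.21


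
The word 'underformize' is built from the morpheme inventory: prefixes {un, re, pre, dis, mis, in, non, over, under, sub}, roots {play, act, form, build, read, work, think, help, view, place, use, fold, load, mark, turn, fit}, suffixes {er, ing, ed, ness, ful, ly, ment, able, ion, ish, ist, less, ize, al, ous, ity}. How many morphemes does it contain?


Segmenting 'underformize' against the inventory:
  'under' -> prefix (morpheme 1)
  'form' -> root (morpheme 2)
  'ize' -> suffix (morpheme 3)
Total morphemes: 3

3


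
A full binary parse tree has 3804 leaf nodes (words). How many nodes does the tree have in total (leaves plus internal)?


Leaf nodes (terminals): 3804
Internal nodes = n - 1 = 3804 - 1 = 3803
Total = leaves + internal = 3804 + 3803 = 7607

7607


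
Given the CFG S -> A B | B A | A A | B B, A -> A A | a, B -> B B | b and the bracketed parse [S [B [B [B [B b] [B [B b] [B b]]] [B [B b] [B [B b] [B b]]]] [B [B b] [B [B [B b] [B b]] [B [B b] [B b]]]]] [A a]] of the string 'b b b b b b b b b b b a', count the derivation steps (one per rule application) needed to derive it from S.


Every bracketed nonterminal node [X ...] in the tree is produced by exactly one rule application.
Reading the tree off as a leftmost derivation:
  Step 1: S  =>  B A   (applied S -> B A)
  Step 2: B A  =>  B B A   (applied B -> B B)
  Step 3: B B A  =>  B B B A   (applied B -> B B)
  Step 4: B B B A  =>  B B B B A   (applied B -> B B)
  Step 5: B B B B A  =>  b B B B A   (applied B -> b)
  Step 6: b B B B A  =>  b B B B B A   (applied B -> B B)
  Step 7: b B B B B A  =>  b b B B B A   (applied B -> b)
  Step 8: b b B B B A  =>  b b b B B A   (applied B -> b)
  Step 9: b b b B B A  =>  b b b B B B A   (applied B -> B B)
  Step 10: b b b B B B A  =>  b b b b B B A   (applied B -> b)
  Step 11: b b b b B B A  =>  b b b b B B B A   (applied B -> B B)
  Step 12: b b b b B B B A  =>  b b b b b B B A   (applied B -> b)
  Step 13: b b b b b B B A  =>  b b b b b b B A   (applied B -> b)
  Step 14: b b b b b b B A  =>  b b b b b b B B A   (applied B -> B B)
  Step 15: b b b b b b B B A  =>  b b b b b b b B A   (applied B -> b)
  Step 16: b b b b b b b B A  =>  b b b b b b b B B A   (applied B -> B B)
  Step 17: b b b b b b b B B A  =>  b b b b b b b B B B A   (applied B -> B B)
  Step 18: b b b b b b b B B B A  =>  b b b b b b b b B B A   (applied B -> b)
  Step 19: b b b b b b b b B B A  =>  b b b b b b b b b B A   (applied B -> b)
  Step 20: b b b b b b b b b B A  =>  b b b b b b b b b B B A   (applied B -> B B)
  Step 21: b b b b b b b b b B B A  =>  b b b b b b b b b b B A   (applied B -> b)
  Step 22: b b b b b b b b b b B A  =>  b b b b b b b b b b b A   (applied B -> b)
  Step 23: b b b b b b b b b b b A  =>  b b b b b b b b b b b a   (applied A -> a)
Final yield: b b b b b b b b b b b a
Total rewrite steps: 23

23


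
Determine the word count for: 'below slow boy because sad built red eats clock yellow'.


Counting words by splitting on spaces:
  Word 1: 'below'
  Word 2: 'slow'
  Word 3: 'boy'
  Word 4: 'because'
  Word 5: 'sad'
  Word 6: 'built'
  Word 7: 'red'
  Word 8: 'eats'
  Word 9: 'clock'
  Word 10: 'yellow'
Total words: 10

10


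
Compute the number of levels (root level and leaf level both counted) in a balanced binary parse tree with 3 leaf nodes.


In a balanced binary tree with n leaves the deepest leaf is ceil(log2(n)) edges below the root,
so counting node levels inclusive of root and leaves gives ceil(log2(n)) + 1 levels.
log2(3) = 1.5850
ceil(1.5850) = 2
levels = 2 + 1 = 3

3


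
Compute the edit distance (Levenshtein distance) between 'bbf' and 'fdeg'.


Building DP table for s1='bbf' (len 3) and s2='fdeg' (len 4):
       f  d  e  g
    0  1  2  3  4
  b 1  1  2  3  4
  b 2  2  2  3  4
  f 3  2  3  3  4
Edit distance = dp[3][4] = 4

4


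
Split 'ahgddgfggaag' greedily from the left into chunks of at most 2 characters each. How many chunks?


'ahgddgfggaag' has 12 characters.
Chunking with max size 2:
  Chunk 1: 'ah' (positions 0-1)
  Chunk 2: 'gd' (positions 2-3)
  Chunk 3: 'dg' (positions 4-5)
  Chunk 4: 'fg' (positions 6-7)
  Chunk 5: 'ga' (positions 8-9)
  Chunk 6: 'ag' (positions 10-11)
Total chunks: ceil(12 / 2) = 6

6


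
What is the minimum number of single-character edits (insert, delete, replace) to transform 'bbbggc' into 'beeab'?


Building DP table for s1='bbbggc' (len 6) and s2='beeab' (len 5):
       b  e  e  a  b
    0  1  2  3  4  5
  b 1  0  1  2  3  4
  b 2  1  1  2  3  3
  b 3  2  2  2  3  3
  g 4  3  3  3  3  4
  g 5  4  4  4  4  4
  c 6  5  5  5  5  5
Edit distance = dp[6][5] = 5

5


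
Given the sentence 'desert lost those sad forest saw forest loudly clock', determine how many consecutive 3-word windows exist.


Word trigrams from [9] words:
  Trigram 1: (desert lost those)
  Trigram 2: (lost those sad)
  Trigram 3: (those sad forest)
  Trigram 4: (sad forest saw)
  Trigram 5: (forest saw forest)
  Trigram 6: (saw forest loudly)
  Trigram 7: (forest loudly clock)
Total word trigrams: 9 - 2 = 7

7


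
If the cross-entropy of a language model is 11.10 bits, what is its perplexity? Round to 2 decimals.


Perplexity formula: PP = 2^H
H = 11.10
PP = 2^11.10
Decompose: 2^11.10 = 2^11 * 2^0.10
2^11 = 2048, 2^0.10 ~ 1.0717735
PP ~ 2048 * 1.0717735 = 2194.9921280
Rounded to 2 decimals: 2194.99

2194.99


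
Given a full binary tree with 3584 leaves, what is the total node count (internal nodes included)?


Leaf nodes (terminals): 3584
Internal nodes = n - 1 = 3584 - 1 = 3583
Total = leaves + internal = 3584 + 3583 = 7167

7167


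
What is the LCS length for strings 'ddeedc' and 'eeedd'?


DP table for LCS of 'ddeedc' and 'eeedd':
       e  e  e  d  d
    0  0  0  0  0  0
  d 0  0  0  0  1  1
  d 0  0  0  0  1  2
  e 0  1  1  1  1  2
  e 0  1  2  2  2  2
  d 0  1  2  2  3  3
  c 0  1  2  2  3  3
LCS: 'eed'
LCS length = 3

3


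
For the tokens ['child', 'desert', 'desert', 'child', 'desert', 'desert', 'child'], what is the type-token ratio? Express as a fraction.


Tokens: 7
Unique types: ('child', 'desert') = 2
TTR = 2/7
Already in lowest terms.

2/7


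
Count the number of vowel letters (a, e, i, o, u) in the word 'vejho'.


Scanning each character of 'vejho':
  Position 1: 'v' -> consonant (running count: 0)
  Position 2: 'e' -> vowel (running count: 1)
  Position 3: 'j' -> consonant (running count: 1)
  Position 4: 'h' -> consonant (running count: 1)
  Position 5: 'o' -> vowel (running count: 2)
Total vowels: 2

2


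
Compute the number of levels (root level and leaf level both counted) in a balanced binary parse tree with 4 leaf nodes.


In a balanced binary tree with n leaves the deepest leaf is ceil(log2(n)) edges below the root,
so counting node levels inclusive of root and leaves gives ceil(log2(n)) + 1 levels.
log2(4) = 2.0000
ceil(2.0000) = 2
levels = 2 + 1 = 3

3


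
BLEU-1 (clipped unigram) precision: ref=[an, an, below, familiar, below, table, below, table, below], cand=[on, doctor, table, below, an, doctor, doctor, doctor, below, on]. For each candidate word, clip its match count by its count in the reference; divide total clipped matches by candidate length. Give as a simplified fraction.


Reference word counts: {'an': 2, 'below': 4, 'familiar': 1, 'table': 2}
Checking each candidate word (with clipping):
  'on' -> not in reference -> no match (matches: 0)
  'doctor' -> not in reference -> no match (matches: 0)
  'table' -> in reference (ref count 2, used 1/2) -> match (matches: 1)
  'below' -> in reference (ref count 4, used 1/4) -> match (matches: 2)
  'an' -> in reference (ref count 2, used 1/2) -> match (matches: 3)
  'doctor' -> not in reference -> no match (matches: 3)
  'doctor' -> not in reference -> no match (matches: 3)
  'doctor' -> not in reference -> no match (matches: 3)
  'below' -> in reference (ref count 4, used 2/4) -> match (matches: 4)
  'on' -> not in reference -> no match (matches: 4)
Clipped matches: 4, Candidate length: 10
Precision = 4/10 = 2/5

2/5


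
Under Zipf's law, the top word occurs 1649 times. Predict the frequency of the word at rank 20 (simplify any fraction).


Zipf's law: freq(rank) = f1 / rank
f1 = 1649, rank = 20
freq = 1649 / 20
GCD(1649, 20) = 1
Simplified: 1649/20

1649/20


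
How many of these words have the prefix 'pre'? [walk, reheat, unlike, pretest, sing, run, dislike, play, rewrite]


Checking each word for prefix 'pre':
  'walk' -> no (count: 0)
  'reheat' -> no (count: 0)
  'unlike' -> no (count: 0)
  'pretest' -> YES, starts with 'pre' (count: 1)
  'sing' -> no (count: 1)
  'run' -> no (count: 1)
  'dislike' -> no (count: 1)
  'play' -> no (count: 1)
  'rewrite' -> no (count: 1)
Total with prefix 'pre': 1

1
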